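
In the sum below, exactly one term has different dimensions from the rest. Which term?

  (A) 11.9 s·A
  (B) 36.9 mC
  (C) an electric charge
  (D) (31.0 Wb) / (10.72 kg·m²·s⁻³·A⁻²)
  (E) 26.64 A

Reduce each to base SI dimensions:
  (A) A·s = s·A
  (B) C = s·A
  (C) [electric charge] = s·A
  (D) [kg·m²·s⁻²·A⁻¹] / [kg·m²·s⁻³·A⁻²] = s·A
  (E) A
All reduce to s·A except (E), which is A.

(E)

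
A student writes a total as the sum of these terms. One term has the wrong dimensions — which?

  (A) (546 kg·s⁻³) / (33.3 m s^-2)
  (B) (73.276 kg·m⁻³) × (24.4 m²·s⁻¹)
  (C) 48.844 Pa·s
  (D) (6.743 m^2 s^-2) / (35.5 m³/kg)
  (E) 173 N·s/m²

Dimensions:
  (A) [kg·s⁻³] / [m·s⁻²] = kg·m⁻¹·s⁻¹
  (B) [kg·m⁻³] · [m²·s⁻¹] = kg·m⁻¹·s⁻¹
  (C) Pa·s = N·m⁻²·s = kg·m⁻¹·s⁻¹
  (D) [m²·s⁻²] / [kg⁻¹·m³] = kg·m⁻¹·s⁻²
  (E) N·s·m⁻² = kg·m·s⁻²·s·m⁻² = kg·m⁻¹·s⁻¹
All reduce to kg·m⁻¹·s⁻¹ except (D), which is kg·m⁻¹·s⁻².

(D)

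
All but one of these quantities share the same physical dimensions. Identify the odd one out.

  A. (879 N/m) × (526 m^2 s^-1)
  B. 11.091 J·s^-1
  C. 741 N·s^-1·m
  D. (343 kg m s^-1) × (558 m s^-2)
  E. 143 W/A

Work out the base dimensions of each:
  A. [kg·s⁻²] · [m²·s⁻¹] = kg·m²·s⁻³
  B. J·s⁻¹ = N·m·s⁻¹ = kg·m²·s⁻³
  C. N·m·s⁻¹ = kg·m·s⁻²·m·s⁻¹ = kg·m²·s⁻³
  D. [kg·m·s⁻¹] · [m·s⁻²] = kg·m²·s⁻³
  E. W·A⁻¹ = J·s⁻¹·A⁻¹ = kg·m²·s⁻³·A⁻¹
All reduce to kg·m²·s⁻³ except E., which is kg·m²·s⁻³·A⁻¹.

E.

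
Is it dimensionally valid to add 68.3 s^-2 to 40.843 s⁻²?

Yes

Reduce each to base SI dimensions:
  68.3 s^-2:  s⁻²
  40.843 s⁻²:  s⁻²
Both are s⁻², so they have the same dimensions and can be added.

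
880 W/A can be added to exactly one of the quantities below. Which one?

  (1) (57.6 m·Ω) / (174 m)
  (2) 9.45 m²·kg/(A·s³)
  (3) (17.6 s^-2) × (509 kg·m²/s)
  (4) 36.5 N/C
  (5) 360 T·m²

Reference: W·A⁻¹ = J·s⁻¹·A⁻¹ = kg·m²·s⁻³·A⁻¹.
Each option:
  (1) [kg·m³·s⁻³·A⁻²] / [m] = kg·m²·s⁻³·A⁻²
  (2) kg·m²·s⁻³·A⁻¹  ← same
  (3) [s⁻²] · [kg·m²·s⁻¹] = kg·m²·s⁻³
  (4) N·C⁻¹ = kg·m·s⁻²·(s·A)⁻¹ = kg·m·s⁻³·A⁻¹
  (5) T·m² = Wb·m⁻²·m² = kg·m²·s⁻²·A⁻¹
Only (2) matches kg·m²·s⁻³·A⁻¹.

(2)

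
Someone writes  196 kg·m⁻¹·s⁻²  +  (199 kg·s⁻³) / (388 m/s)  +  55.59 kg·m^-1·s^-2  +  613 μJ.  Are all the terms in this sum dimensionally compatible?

No

Dimensions:
  196 kg·m⁻¹·s⁻²:  kg·m⁻¹·s⁻²
  (199 kg·s⁻³) / (388 m/s):  [kg·s⁻³] / [m·s⁻¹] = kg·m⁻¹·s⁻²
  55.59 kg·m^-1·s^-2:  kg·m⁻¹·s⁻²
  613 μJ:  J = N·m = kg·m²·s⁻²
The terms do not share a single dimension (kg·m²·s⁻² vs kg·m⁻¹·s⁻²).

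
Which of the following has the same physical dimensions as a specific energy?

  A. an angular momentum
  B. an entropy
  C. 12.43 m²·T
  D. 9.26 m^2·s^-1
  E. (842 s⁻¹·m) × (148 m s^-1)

Reference: [specific energy] = m²·s⁻².
Each option:
  A. [angular momentum] = kg·m²·s⁻¹
  B. [entropy] = kg·m²·s⁻²·K⁻¹
  C. T·m² = Wb·m⁻²·m² = kg·m²·s⁻²·A⁻¹
  D. m²·s⁻¹
  E. [m·s⁻¹] · [m·s⁻¹] = m²·s⁻²  ← same
Only E. matches m²·s⁻².

E.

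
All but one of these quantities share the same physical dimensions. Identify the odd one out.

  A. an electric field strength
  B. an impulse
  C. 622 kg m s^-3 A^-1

Expand each in SI base units:
  A. [electric field strength] = kg·m·s⁻³·A⁻¹
  B. [impulse] = kg·m·s⁻¹
  C. kg·m·s⁻³·A⁻¹
All reduce to kg·m·s⁻³·A⁻¹ except B., which is kg·m·s⁻¹.

B.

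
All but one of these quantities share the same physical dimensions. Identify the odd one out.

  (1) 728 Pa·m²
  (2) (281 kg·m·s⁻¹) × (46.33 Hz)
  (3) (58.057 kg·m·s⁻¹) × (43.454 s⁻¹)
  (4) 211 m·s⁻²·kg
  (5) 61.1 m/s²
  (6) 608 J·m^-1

(5)

Reduce each to base SI dimensions:
  (1) Pa·m² = N·m⁻²·m² = kg·m·s⁻²
  (2) [kg·m·s⁻¹] · [s⁻¹] = kg·m·s⁻²
  (3) [kg·m·s⁻¹] · [s⁻¹] = kg·m·s⁻²
  (4) kg·m·s⁻²
  (5) m·s⁻²
  (6) J·m⁻¹ = N·m·m⁻¹ = kg·m·s⁻²
All reduce to kg·m·s⁻² except (5), which is m·s⁻².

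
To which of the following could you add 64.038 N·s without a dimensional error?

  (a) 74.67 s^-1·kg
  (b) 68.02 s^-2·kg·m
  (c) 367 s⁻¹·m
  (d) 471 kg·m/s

Reference: N·s = kg·m·s⁻²·s = kg·m·s⁻¹.
Each option:
  (a) kg·s⁻¹
  (b) kg·m·s⁻²
  (c) m·s⁻¹
  (d) kg·m·s⁻¹  ← same
Only (d) matches kg·m·s⁻¹.

(d)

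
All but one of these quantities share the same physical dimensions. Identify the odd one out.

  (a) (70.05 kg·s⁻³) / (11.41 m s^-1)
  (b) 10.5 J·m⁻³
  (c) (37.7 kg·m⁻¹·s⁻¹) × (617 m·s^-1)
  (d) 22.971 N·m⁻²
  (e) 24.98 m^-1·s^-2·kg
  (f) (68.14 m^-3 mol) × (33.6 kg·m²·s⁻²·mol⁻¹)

(c)

Expand each in SI base units:
  (a) [kg·s⁻³] / [m·s⁻¹] = kg·m⁻¹·s⁻²
  (b) J·m⁻³ = N·m·m⁻³ = kg·m⁻¹·s⁻²
  (c) [kg·m⁻¹·s⁻¹] · [m·s⁻¹] = kg·s⁻²
  (d) N·m⁻² = kg·m·s⁻²·m⁻² = kg·m⁻¹·s⁻²
  (e) kg·m⁻¹·s⁻²
  (f) [m⁻³·mol] · [kg·m²·s⁻²·mol⁻¹] = kg·m⁻¹·s⁻²
All reduce to kg·m⁻¹·s⁻² except (c), which is kg·s⁻².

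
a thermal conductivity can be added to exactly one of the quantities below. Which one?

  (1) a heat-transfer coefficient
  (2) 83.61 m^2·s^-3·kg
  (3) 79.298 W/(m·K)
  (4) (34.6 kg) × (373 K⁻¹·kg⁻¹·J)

(3)

Reference: [thermal conductivity] = kg·m·s⁻³·K⁻¹.
Each option:
  (1) [heat-transfer coefficient] = kg·s⁻³·K⁻¹
  (2) kg·m²·s⁻³
  (3) W·m⁻¹·K⁻¹ = J·s⁻¹·m⁻¹·K⁻¹ = kg·m·s⁻³·K⁻¹  ← same
  (4) [kg] · [m²·s⁻²·K⁻¹] = kg·m²·s⁻²·K⁻¹
Only (3) matches kg·m·s⁻³·K⁻¹.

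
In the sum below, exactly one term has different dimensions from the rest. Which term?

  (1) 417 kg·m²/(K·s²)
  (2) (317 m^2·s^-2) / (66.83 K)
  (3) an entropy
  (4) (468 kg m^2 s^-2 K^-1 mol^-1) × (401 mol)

(2)

Expand each in SI base units:
  (1) kg·m²·s⁻²·K⁻¹
  (2) [m²·s⁻²] / [K] = m²·s⁻²·K⁻¹
  (3) [entropy] = kg·m²·s⁻²·K⁻¹
  (4) [kg·m²·s⁻²·K⁻¹·mol⁻¹] · [mol] = kg·m²·s⁻²·K⁻¹
All reduce to kg·m²·s⁻²·K⁻¹ except (2), which is m²·s⁻²·K⁻¹.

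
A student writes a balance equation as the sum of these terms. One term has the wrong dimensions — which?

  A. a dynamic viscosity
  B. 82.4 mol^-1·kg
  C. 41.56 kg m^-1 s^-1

In SI base units:
  A. [dynamic viscosity] = kg·m⁻¹·s⁻¹
  B. kg·mol⁻¹
  C. kg·m⁻¹·s⁻¹
All reduce to kg·m⁻¹·s⁻¹ except B., which is kg·mol⁻¹.

B.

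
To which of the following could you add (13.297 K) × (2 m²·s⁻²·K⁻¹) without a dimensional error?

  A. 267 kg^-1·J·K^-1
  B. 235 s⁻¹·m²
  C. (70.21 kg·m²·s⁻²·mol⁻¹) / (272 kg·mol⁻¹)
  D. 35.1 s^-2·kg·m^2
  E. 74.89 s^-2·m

Reference: [K] · [m²·s⁻²·K⁻¹] = m²·s⁻².
Each option:
  A. J·kg⁻¹·K⁻¹ = N·m·kg⁻¹·K⁻¹ = m²·s⁻²·K⁻¹
  B. m²·s⁻¹
  C. [kg·m²·s⁻²·mol⁻¹] / [kg·mol⁻¹] = m²·s⁻²  ← same
  D. kg·m²·s⁻²
  E. m·s⁻²
Only C. matches m²·s⁻².

C.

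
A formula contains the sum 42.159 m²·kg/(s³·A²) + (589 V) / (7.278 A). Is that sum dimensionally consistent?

Work out the base dimensions of each:
  42.159 m²·kg/(s³·A²):  kg·m²·s⁻³·A⁻²
  (589 V) / (7.278 A):  [kg·m²·s⁻³·A⁻¹] / [A] = kg·m²·s⁻³·A⁻²
Both are kg·m²·s⁻³·A⁻², so they have the same dimensions and can be added.

Yes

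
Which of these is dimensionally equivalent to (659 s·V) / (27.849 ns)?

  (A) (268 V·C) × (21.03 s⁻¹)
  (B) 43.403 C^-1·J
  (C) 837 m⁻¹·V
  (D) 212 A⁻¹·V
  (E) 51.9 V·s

Reference: [kg·m²·s⁻²·A⁻¹] / [s] = kg·m²·s⁻³·A⁻¹.
Each option:
  (A) [kg·m²·s⁻²] · [s⁻¹] = kg·m²·s⁻³
  (B) J·C⁻¹ = N·m·(s·A)⁻¹ = kg·m²·s⁻³·A⁻¹  ← same
  (C) V·m⁻¹ = J·C⁻¹·m⁻¹ = kg·m·s⁻³·A⁻¹
  (D) V·A⁻¹ = J·C⁻¹·A⁻¹ = kg·m²·s⁻³·A⁻²
  (E) V·s = J·C⁻¹·s = kg·m²·s⁻²·A⁻¹
Only (B) matches kg·m²·s⁻³·A⁻¹.

(B)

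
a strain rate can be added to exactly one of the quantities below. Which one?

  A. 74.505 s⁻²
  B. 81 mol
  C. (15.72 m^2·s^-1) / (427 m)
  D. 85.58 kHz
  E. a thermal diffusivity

D.

Reference: [strain rate] = s⁻¹.
Each option:
  A. s⁻²
  B. mol
  C. [m²·s⁻¹] / [m] = m·s⁻¹
  D. Hz = s⁻¹  ← same
  E. [thermal diffusivity] = m²·s⁻¹
Only D. matches s⁻¹.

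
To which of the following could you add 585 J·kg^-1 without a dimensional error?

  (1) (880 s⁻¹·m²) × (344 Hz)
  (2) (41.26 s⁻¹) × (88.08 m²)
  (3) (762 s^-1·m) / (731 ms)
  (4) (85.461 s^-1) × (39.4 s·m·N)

Reference: J·kg⁻¹ = N·m·kg⁻¹ = m²·s⁻².
Each option:
  (1) [m²·s⁻¹] · [s⁻¹] = m²·s⁻²  ← same
  (2) [s⁻¹] · [m²] = m²·s⁻¹
  (3) [m·s⁻¹] / [s] = m·s⁻²
  (4) [s⁻¹] · [kg·m²·s⁻¹] = kg·m²·s⁻²
Only (1) matches m²·s⁻².

(1)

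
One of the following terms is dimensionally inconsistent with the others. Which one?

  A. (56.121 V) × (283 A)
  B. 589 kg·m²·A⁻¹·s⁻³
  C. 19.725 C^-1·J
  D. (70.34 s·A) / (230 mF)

A.

Reduce each to base SI dimensions:
  A. [kg·m²·s⁻³·A⁻¹] · [A] = kg·m²·s⁻³
  B. kg·m²·s⁻³·A⁻¹
  C. J·C⁻¹ = N·m·(s·A)⁻¹ = kg·m²·s⁻³·A⁻¹
  D. [s·A] / [kg⁻¹·m⁻²·s⁴·A²] = kg·m²·s⁻³·A⁻¹
All reduce to kg·m²·s⁻³·A⁻¹ except A., which is kg·m²·s⁻³.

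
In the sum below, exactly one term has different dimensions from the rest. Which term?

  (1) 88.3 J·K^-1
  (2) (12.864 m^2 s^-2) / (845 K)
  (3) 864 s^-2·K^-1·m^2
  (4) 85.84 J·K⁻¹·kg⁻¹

(1)

In SI base units:
  (1) J·K⁻¹ = N·m·K⁻¹ = kg·m²·s⁻²·K⁻¹
  (2) [m²·s⁻²] / [K] = m²·s⁻²·K⁻¹
  (3) m²·s⁻²·K⁻¹
  (4) J·kg⁻¹·K⁻¹ = N·m·kg⁻¹·K⁻¹ = m²·s⁻²·K⁻¹
All reduce to m²·s⁻²·K⁻¹ except (1), which is kg·m²·s⁻²·K⁻¹.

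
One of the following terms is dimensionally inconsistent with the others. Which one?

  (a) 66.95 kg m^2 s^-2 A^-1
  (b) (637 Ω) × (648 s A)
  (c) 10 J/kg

Dimensions:
  (a) kg·m²·s⁻²·A⁻¹
  (b) [kg·m²·s⁻³·A⁻²] · [s·A] = kg·m²·s⁻²·A⁻¹
  (c) J·kg⁻¹ = N·m·kg⁻¹ = m²·s⁻²
All reduce to kg·m²·s⁻²·A⁻¹ except (c), which is m²·s⁻².

(c)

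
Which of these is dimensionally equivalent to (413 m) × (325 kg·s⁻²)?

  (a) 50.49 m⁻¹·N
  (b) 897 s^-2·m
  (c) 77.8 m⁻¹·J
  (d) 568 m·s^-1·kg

Reference: [m] · [kg·s⁻²] = kg·m·s⁻².
Each option:
  (a) N·m⁻¹ = kg·m·s⁻²·m⁻¹ = kg·s⁻²
  (b) m·s⁻²
  (c) J·m⁻¹ = N·m·m⁻¹ = kg·m·s⁻²  ← same
  (d) kg·m·s⁻¹
Only (c) matches kg·m·s⁻².

(c)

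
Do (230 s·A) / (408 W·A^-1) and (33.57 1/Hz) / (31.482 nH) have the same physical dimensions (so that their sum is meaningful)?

Expand each in SI base units:
  (230 s·A) / (408 W·A^-1):  [s·A] / [kg·m²·s⁻³·A⁻¹] = kg⁻¹·m⁻²·s⁴·A²
  (33.57 1/Hz) / (31.482 nH):  [s] / [kg·m²·s⁻²·A⁻²] = kg⁻¹·m⁻²·s³·A²
kg⁻¹·m⁻²·s⁴·A² ≠ kg⁻¹·m⁻²·s³·A², so they cannot be added.

No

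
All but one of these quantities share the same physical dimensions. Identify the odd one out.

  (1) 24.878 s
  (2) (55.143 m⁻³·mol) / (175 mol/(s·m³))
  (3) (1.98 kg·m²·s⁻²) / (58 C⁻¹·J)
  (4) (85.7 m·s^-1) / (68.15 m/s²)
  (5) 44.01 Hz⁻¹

(3)

In SI base units:
  (1) s
  (2) [m⁻³·mol] / [m⁻³·s⁻¹·mol] = s
  (3) [kg·m²·s⁻²] / [kg·m²·s⁻³·A⁻¹] = s·A
  (4) [m·s⁻¹] / [m·s⁻²] = s
  (5) Hz⁻¹ = (s⁻¹)⁻¹ = s
All reduce to s except (3), which is s·A.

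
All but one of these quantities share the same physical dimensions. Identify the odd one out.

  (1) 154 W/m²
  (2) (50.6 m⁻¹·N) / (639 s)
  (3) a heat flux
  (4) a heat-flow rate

(4)

Reduce each to base SI dimensions:
  (1) W·m⁻² = J·s⁻¹·m⁻² = kg·s⁻³
  (2) [kg·s⁻²] / [s] = kg·s⁻³
  (3) [heat flux] = kg·s⁻³
  (4) [heat-flow rate] = kg·m²·s⁻³
All reduce to kg·s⁻³ except (4), which is kg·m²·s⁻³.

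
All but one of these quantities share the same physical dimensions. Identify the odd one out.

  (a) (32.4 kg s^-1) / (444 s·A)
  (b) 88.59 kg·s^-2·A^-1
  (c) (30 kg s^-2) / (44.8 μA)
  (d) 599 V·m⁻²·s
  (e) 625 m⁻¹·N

(e)

Expand each in SI base units:
  (a) [kg·s⁻¹] / [s·A] = kg·s⁻²·A⁻¹
  (b) kg·s⁻²·A⁻¹
  (c) [kg·s⁻²] / [A] = kg·s⁻²·A⁻¹
  (d) V·s·m⁻² = J·C⁻¹·s·m⁻² = kg·s⁻²·A⁻¹
  (e) N·m⁻¹ = kg·m·s⁻²·m⁻¹ = kg·s⁻²
All reduce to kg·s⁻²·A⁻¹ except (e), which is kg·s⁻².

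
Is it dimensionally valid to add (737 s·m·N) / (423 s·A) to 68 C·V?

Dimensions:
  (737 s·m·N) / (423 s·A):  [kg·m²·s⁻¹] / [s·A] = kg·m²·s⁻²·A⁻¹
  68 C·V:  C·V = s·A·J·C⁻¹ = kg·m²·s⁻²
kg·m²·s⁻²·A⁻¹ ≠ kg·m²·s⁻², so they cannot be added.

No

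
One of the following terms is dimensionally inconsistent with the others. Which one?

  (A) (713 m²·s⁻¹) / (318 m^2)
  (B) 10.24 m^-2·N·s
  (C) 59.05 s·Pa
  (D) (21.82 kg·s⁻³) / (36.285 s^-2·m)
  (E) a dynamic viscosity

Reduce each to base SI dimensions:
  (A) [m²·s⁻¹] / [m²] = s⁻¹
  (B) N·s·m⁻² = kg·m·s⁻²·s·m⁻² = kg·m⁻¹·s⁻¹
  (C) Pa·s = N·m⁻²·s = kg·m⁻¹·s⁻¹
  (D) [kg·s⁻³] / [m·s⁻²] = kg·m⁻¹·s⁻¹
  (E) [dynamic viscosity] = kg·m⁻¹·s⁻¹
All reduce to kg·m⁻¹·s⁻¹ except (A), which is s⁻¹.

(A)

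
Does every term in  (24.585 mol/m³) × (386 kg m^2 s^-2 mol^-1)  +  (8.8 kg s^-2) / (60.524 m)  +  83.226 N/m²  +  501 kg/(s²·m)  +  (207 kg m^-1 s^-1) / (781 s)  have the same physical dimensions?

Yes

Work out the base dimensions of each:
  (24.585 mol/m³) × (386 kg m^2 s^-2 mol^-1):  [m⁻³·mol] · [kg·m²·s⁻²·mol⁻¹] = kg·m⁻¹·s⁻²
  (8.8 kg s^-2) / (60.524 m):  [kg·s⁻²] / [m] = kg·m⁻¹·s⁻²
  83.226 N/m²:  N·m⁻² = kg·m·s⁻²·m⁻² = kg·m⁻¹·s⁻²
  501 kg/(s²·m):  kg·m⁻¹·s⁻²
  (207 kg m^-1 s^-1) / (781 s):  [kg·m⁻¹·s⁻¹] / [s] = kg·m⁻¹·s⁻²
Every term reduces to kg·m⁻¹·s⁻².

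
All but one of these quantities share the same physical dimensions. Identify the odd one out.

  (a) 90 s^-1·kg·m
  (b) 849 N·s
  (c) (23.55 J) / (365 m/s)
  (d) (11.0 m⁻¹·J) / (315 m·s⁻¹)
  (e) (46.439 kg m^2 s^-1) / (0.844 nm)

(d)

In SI base units:
  (a) kg·m·s⁻¹
  (b) N·s = kg·m·s⁻²·s = kg·m·s⁻¹
  (c) [kg·m²·s⁻²] / [m·s⁻¹] = kg·m·s⁻¹
  (d) [kg·m·s⁻²] / [m·s⁻¹] = kg·s⁻¹
  (e) [kg·m²·s⁻¹] / [m] = kg·m·s⁻¹
All reduce to kg·m·s⁻¹ except (d), which is kg·s⁻¹.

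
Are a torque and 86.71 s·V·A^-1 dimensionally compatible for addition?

Dimensions:
  a torque:  [torque] = kg·m²·s⁻²
  86.71 s·V·A^-1:  V·s·A⁻¹ = J·C⁻¹·s·A⁻¹ = kg·m²·s⁻²·A⁻²
kg·m²·s⁻² ≠ kg·m²·s⁻²·A⁻², so they cannot be added.

No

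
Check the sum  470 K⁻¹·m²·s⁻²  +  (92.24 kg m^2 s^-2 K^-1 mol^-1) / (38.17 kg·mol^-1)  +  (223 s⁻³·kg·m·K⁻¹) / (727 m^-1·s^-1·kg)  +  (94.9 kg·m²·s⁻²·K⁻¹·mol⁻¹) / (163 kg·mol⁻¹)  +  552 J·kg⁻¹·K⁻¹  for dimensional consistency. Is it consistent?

Yes

Reduce each to base SI dimensions:
  470 K⁻¹·m²·s⁻²:  m²·s⁻²·K⁻¹
  (92.24 kg m^2 s^-2 K^-1 mol^-1) / (38.17 kg·mol^-1):  [kg·m²·s⁻²·K⁻¹·mol⁻¹] / [kg·mol⁻¹] = m²·s⁻²·K⁻¹
  (223 s⁻³·kg·m·K⁻¹) / (727 m^-1·s^-1·kg):  [kg·m·s⁻³·K⁻¹] / [kg·m⁻¹·s⁻¹] = m²·s⁻²·K⁻¹
  (94.9 kg·m²·s⁻²·K⁻¹·mol⁻¹) / (163 kg·mol⁻¹):  [kg·m²·s⁻²·K⁻¹·mol⁻¹] / [kg·mol⁻¹] = m²·s⁻²·K⁻¹
  552 J·kg⁻¹·K⁻¹:  J·kg⁻¹·K⁻¹ = N·m·kg⁻¹·K⁻¹ = m²·s⁻²·K⁻¹
Every term reduces to m²·s⁻²·K⁻¹.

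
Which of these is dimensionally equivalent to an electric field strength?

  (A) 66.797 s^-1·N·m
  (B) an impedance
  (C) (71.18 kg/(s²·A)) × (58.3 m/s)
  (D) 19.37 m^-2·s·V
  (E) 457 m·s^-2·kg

Reference: [electric field strength] = kg·m·s⁻³·A⁻¹.
Each option:
  (A) N·m·s⁻¹ = kg·m·s⁻²·m·s⁻¹ = kg·m²·s⁻³
  (B) [impedance] = kg·m²·s⁻³·A⁻²
  (C) [kg·s⁻²·A⁻¹] · [m·s⁻¹] = kg·m·s⁻³·A⁻¹  ← same
  (D) V·s·m⁻² = J·C⁻¹·s·m⁻² = kg·s⁻²·A⁻¹
  (E) kg·m·s⁻²
Only (C) matches kg·m·s⁻³·A⁻¹.

(C)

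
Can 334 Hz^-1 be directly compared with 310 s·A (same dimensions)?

No

Expand each in SI base units:
  334 Hz^-1:  Hz⁻¹ = (s⁻¹)⁻¹ = s
  310 s·A:  A·s = s·A
s ≠ s·A, so they cannot be added.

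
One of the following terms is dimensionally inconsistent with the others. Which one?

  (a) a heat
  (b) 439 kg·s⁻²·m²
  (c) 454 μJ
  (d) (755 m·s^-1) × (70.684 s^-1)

(d)

Expand each in SI base units:
  (a) [heat] = kg·m²·s⁻²
  (b) kg·m²·s⁻²
  (c) J = N·m = kg·m²·s⁻²
  (d) [m·s⁻¹] · [s⁻¹] = m·s⁻²
All reduce to kg·m²·s⁻² except (d), which is m·s⁻².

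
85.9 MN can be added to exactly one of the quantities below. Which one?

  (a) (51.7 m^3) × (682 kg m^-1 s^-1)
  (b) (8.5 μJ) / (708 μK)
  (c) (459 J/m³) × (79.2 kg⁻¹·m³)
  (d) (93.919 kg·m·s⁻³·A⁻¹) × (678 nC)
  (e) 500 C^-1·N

Reference: N = kg·m·s⁻².
Each option:
  (a) [m³] · [kg·m⁻¹·s⁻¹] = kg·m²·s⁻¹
  (b) [kg·m²·s⁻²] / [K] = kg·m²·s⁻²·K⁻¹
  (c) [kg·m⁻¹·s⁻²] · [kg⁻¹·m³] = m²·s⁻²
  (d) [kg·m·s⁻³·A⁻¹] · [s·A] = kg·m·s⁻²  ← same
  (e) N·C⁻¹ = kg·m·s⁻²·(s·A)⁻¹ = kg·m·s⁻³·A⁻¹
Only (d) matches kg·m·s⁻².

(d)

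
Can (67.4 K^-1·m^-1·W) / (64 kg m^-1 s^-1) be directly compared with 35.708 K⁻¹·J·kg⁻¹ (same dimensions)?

Expand each in SI base units:
  (67.4 K^-1·m^-1·W) / (64 kg m^-1 s^-1):  [kg·m·s⁻³·K⁻¹] / [kg·m⁻¹·s⁻¹] = m²·s⁻²·K⁻¹
  35.708 K⁻¹·J·kg⁻¹:  J·kg⁻¹·K⁻¹ = N·m·kg⁻¹·K⁻¹ = m²·s⁻²·K⁻¹
Both are m²·s⁻²·K⁻¹, so they have the same dimensions and can be added.

Yes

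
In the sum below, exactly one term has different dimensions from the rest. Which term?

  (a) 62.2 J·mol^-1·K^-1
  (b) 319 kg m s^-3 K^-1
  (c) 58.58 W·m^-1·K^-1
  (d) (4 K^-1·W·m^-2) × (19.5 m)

Expand each in SI base units:
  (a) J·mol⁻¹·K⁻¹ = N·m·mol⁻¹·K⁻¹ = kg·m²·s⁻²·K⁻¹·mol⁻¹
  (b) kg·m·s⁻³·K⁻¹
  (c) W·m⁻¹·K⁻¹ = J·s⁻¹·m⁻¹·K⁻¹ = kg·m·s⁻³·K⁻¹
  (d) [kg·s⁻³·K⁻¹] · [m] = kg·m·s⁻³·K⁻¹
All reduce to kg·m·s⁻³·K⁻¹ except (a), which is kg·m²·s⁻²·K⁻¹·mol⁻¹.

(a)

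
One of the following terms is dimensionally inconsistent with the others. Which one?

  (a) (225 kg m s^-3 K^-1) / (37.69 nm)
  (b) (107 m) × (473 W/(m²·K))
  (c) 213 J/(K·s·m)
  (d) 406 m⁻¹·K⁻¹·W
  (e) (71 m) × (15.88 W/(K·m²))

Reduce each to base SI dimensions:
  (a) [kg·m·s⁻³·K⁻¹] / [m] = kg·s⁻³·K⁻¹
  (b) [m] · [kg·s⁻³·K⁻¹] = kg·m·s⁻³·K⁻¹
  (c) J·s⁻¹·m⁻¹·K⁻¹ = N·m·s⁻¹·m⁻¹·K⁻¹ = kg·m·s⁻³·K⁻¹
  (d) W·m⁻¹·K⁻¹ = J·s⁻¹·m⁻¹·K⁻¹ = kg·m·s⁻³·K⁻¹
  (e) [m] · [kg·s⁻³·K⁻¹] = kg·m·s⁻³·K⁻¹
All reduce to kg·m·s⁻³·K⁻¹ except (a), which is kg·s⁻³·K⁻¹.

(a)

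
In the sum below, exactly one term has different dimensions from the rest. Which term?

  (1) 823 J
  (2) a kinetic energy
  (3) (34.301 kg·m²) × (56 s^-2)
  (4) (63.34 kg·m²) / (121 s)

In SI base units:
  (1) J = N·m = kg·m²·s⁻²
  (2) [kinetic energy] = kg·m²·s⁻²
  (3) [kg·m²] · [s⁻²] = kg·m²·s⁻²
  (4) [kg·m²] / [s] = kg·m²·s⁻¹
All reduce to kg·m²·s⁻² except (4), which is kg·m²·s⁻¹.

(4)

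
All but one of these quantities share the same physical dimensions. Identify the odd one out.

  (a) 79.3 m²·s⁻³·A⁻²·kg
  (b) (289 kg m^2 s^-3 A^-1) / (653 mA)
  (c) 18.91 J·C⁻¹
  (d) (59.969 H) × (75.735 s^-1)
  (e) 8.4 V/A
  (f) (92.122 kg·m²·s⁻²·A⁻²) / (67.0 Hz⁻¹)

(c)

Expand each in SI base units:
  (a) kg·m²·s⁻³·A⁻²
  (b) [kg·m²·s⁻³·A⁻¹] / [A] = kg·m²·s⁻³·A⁻²
  (c) J·C⁻¹ = N·m·(s·A)⁻¹ = kg·m²·s⁻³·A⁻¹
  (d) [kg·m²·s⁻²·A⁻²] · [s⁻¹] = kg·m²·s⁻³·A⁻²
  (e) V·A⁻¹ = J·C⁻¹·A⁻¹ = kg·m²·s⁻³·A⁻²
  (f) [kg·m²·s⁻²·A⁻²] / [s] = kg·m²·s⁻³·A⁻²
All reduce to kg·m²·s⁻³·A⁻² except (c), which is kg·m²·s⁻³·A⁻¹.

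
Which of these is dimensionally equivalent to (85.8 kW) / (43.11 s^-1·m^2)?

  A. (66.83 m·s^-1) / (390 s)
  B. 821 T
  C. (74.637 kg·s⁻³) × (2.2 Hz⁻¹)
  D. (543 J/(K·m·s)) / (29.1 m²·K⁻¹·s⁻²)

C.

Reference: [kg·m²·s⁻³] / [m²·s⁻¹] = kg·s⁻².
Each option:
  A. [m·s⁻¹] / [s] = m·s⁻²
  B. T = Wb·m⁻² = kg·s⁻²·A⁻¹
  C. [kg·s⁻³] · [s] = kg·s⁻²  ← same
  D. [kg·m·s⁻³·K⁻¹] / [m²·s⁻²·K⁻¹] = kg·m⁻¹·s⁻¹
Only C. matches kg·s⁻².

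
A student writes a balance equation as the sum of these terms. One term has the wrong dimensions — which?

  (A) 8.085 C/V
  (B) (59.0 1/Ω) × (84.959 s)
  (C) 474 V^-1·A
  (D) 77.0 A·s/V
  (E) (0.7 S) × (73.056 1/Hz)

(C)

Work out the base dimensions of each:
  (A) C·V⁻¹ = s·A·(J·C⁻¹)⁻¹ = kg⁻¹·m⁻²·s⁴·A²
  (B) [kg⁻¹·m⁻²·s³·A²] · [s] = kg⁻¹·m⁻²·s⁴·A²
  (C) A·V⁻¹ = A·(J·C⁻¹)⁻¹ = kg⁻¹·m⁻²·s³·A²
  (D) A·s·V⁻¹ = A·s·(J·C⁻¹)⁻¹ = kg⁻¹·m⁻²·s⁴·A²
  (E) [kg⁻¹·m⁻²·s³·A²] · [s] = kg⁻¹·m⁻²·s⁴·A²
All reduce to kg⁻¹·m⁻²·s⁴·A² except (C), which is kg⁻¹·m⁻²·s³·A².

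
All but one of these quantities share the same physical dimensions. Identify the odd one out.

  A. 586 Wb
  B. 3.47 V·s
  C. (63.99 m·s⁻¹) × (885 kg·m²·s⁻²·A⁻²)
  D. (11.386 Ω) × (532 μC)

C.

Reduce each to base SI dimensions:
  A. Wb = V·s = kg·m²·s⁻²·A⁻¹
  B. V·s = J·C⁻¹·s = kg·m²·s⁻²·A⁻¹
  C. [m·s⁻¹] · [kg·m²·s⁻²·A⁻²] = kg·m³·s⁻³·A⁻²
  D. [kg·m²·s⁻³·A⁻²] · [s·A] = kg·m²·s⁻²·A⁻¹
All reduce to kg·m²·s⁻²·A⁻¹ except C., which is kg·m³·s⁻³·A⁻².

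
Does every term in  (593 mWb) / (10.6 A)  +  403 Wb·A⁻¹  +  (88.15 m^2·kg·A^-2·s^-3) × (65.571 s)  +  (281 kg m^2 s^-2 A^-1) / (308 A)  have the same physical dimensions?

Reduce each to base SI dimensions:
  (593 mWb) / (10.6 A):  [kg·m²·s⁻²·A⁻¹] / [A] = kg·m²·s⁻²·A⁻²
  403 Wb·A⁻¹:  Wb·A⁻¹ = V·s·A⁻¹ = kg·m²·s⁻²·A⁻²
  (88.15 m^2·kg·A^-2·s^-3) × (65.571 s):  [kg·m²·s⁻³·A⁻²] · [s] = kg·m²·s⁻²·A⁻²
  (281 kg m^2 s^-2 A^-1) / (308 A):  [kg·m²·s⁻²·A⁻¹] / [A] = kg·m²·s⁻²·A⁻²
Every term reduces to kg·m²·s⁻²·A⁻².

Yes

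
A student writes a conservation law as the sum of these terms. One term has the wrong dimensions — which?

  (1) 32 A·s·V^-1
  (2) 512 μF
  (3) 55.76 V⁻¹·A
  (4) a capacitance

(3)

In SI base units:
  (1) A·s·V⁻¹ = A·s·(J·C⁻¹)⁻¹ = kg⁻¹·m⁻²·s⁴·A²
  (2) F = C·V⁻¹ = kg⁻¹·m⁻²·s⁴·A²
  (3) A·V⁻¹ = A·(J·C⁻¹)⁻¹ = kg⁻¹·m⁻²·s³·A²
  (4) [capacitance] = kg⁻¹·m⁻²·s⁴·A²
All reduce to kg⁻¹·m⁻²·s⁴·A² except (3), which is kg⁻¹·m⁻²·s³·A².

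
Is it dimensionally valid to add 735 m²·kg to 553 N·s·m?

Expand each in SI base units:
  735 m²·kg:  kg·m²
  553 N·s·m:  N·m·s = kg·m·s⁻²·m·s = kg·m²·s⁻¹
kg·m² ≠ kg·m²·s⁻¹, so they cannot be added.

No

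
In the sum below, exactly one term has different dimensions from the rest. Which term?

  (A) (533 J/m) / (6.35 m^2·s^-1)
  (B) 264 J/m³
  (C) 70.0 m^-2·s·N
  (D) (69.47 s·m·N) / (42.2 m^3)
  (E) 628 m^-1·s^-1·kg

(B)

Reduce each to base SI dimensions:
  (A) [kg·m·s⁻²] / [m²·s⁻¹] = kg·m⁻¹·s⁻¹
  (B) J·m⁻³ = N·m·m⁻³ = kg·m⁻¹·s⁻²
  (C) N·s·m⁻² = kg·m·s⁻²·s·m⁻² = kg·m⁻¹·s⁻¹
  (D) [kg·m²·s⁻¹] / [m³] = kg·m⁻¹·s⁻¹
  (E) kg·m⁻¹·s⁻¹
All reduce to kg·m⁻¹·s⁻¹ except (B), which is kg·m⁻¹·s⁻².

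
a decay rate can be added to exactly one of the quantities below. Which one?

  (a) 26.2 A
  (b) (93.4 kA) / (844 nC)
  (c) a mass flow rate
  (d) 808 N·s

(b)

Reference: [decay rate] = s⁻¹.
Each option:
  (a) A
  (b) [A] / [s·A] = s⁻¹  ← same
  (c) [mass flow rate] = kg·s⁻¹
  (d) N·s = kg·m·s⁻²·s = kg·m·s⁻¹
Only (b) matches s⁻¹.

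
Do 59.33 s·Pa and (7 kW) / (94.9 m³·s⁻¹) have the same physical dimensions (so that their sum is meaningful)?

In SI base units:
  59.33 s·Pa:  Pa·s = N·m⁻²·s = kg·m⁻¹·s⁻¹
  (7 kW) / (94.9 m³·s⁻¹):  [kg·m²·s⁻³] / [m³·s⁻¹] = kg·m⁻¹·s⁻²
kg·m⁻¹·s⁻¹ ≠ kg·m⁻¹·s⁻², so they cannot be added.

No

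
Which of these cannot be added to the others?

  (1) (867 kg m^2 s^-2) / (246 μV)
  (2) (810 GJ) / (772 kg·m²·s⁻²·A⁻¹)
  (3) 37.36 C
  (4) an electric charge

(2)

Expand each in SI base units:
  (1) [kg·m²·s⁻²] / [kg·m²·s⁻³·A⁻¹] = s·A
  (2) [kg·m²·s⁻²] / [kg·m²·s⁻²·A⁻¹] = A
  (3) C = s·A
  (4) [electric charge] = s·A
All reduce to s·A except (2), which is A.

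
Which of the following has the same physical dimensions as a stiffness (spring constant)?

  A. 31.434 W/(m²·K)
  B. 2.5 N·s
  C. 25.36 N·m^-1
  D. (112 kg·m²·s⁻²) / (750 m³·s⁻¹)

Reference: [stiffness (spring constant)] = kg·s⁻².
Each option:
  A. W·m⁻²·K⁻¹ = J·s⁻¹·m⁻²·K⁻¹ = kg·s⁻³·K⁻¹
  B. N·s = kg·m·s⁻²·s = kg·m·s⁻¹
  C. N·m⁻¹ = kg·m·s⁻²·m⁻¹ = kg·s⁻²  ← same
  D. [kg·m²·s⁻²] / [m³·s⁻¹] = kg·m⁻¹·s⁻¹
Only C. matches kg·s⁻².

C.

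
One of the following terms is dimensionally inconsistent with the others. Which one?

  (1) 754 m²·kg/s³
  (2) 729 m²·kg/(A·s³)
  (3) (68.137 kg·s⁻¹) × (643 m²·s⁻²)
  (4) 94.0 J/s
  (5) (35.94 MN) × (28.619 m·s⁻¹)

(2)

In SI base units:
  (1) kg·m²·s⁻³
  (2) kg·m²·s⁻³·A⁻¹
  (3) [kg·s⁻¹] · [m²·s⁻²] = kg·m²·s⁻³
  (4) J·s⁻¹ = N·m·s⁻¹ = kg·m²·s⁻³
  (5) [kg·m·s⁻²] · [m·s⁻¹] = kg·m²·s⁻³
All reduce to kg·m²·s⁻³ except (2), which is kg·m²·s⁻³·A⁻¹.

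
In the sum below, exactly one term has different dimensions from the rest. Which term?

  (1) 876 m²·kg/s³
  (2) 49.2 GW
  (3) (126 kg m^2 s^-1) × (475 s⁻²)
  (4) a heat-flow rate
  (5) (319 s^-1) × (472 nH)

(5)

Dimensions:
  (1) kg·m²·s⁻³
  (2) W = J·s⁻¹ = kg·m²·s⁻³
  (3) [kg·m²·s⁻¹] · [s⁻²] = kg·m²·s⁻³
  (4) [heat-flow rate] = kg·m²·s⁻³
  (5) [s⁻¹] · [kg·m²·s⁻²·A⁻²] = kg·m²·s⁻³·A⁻²
All reduce to kg·m²·s⁻³ except (5), which is kg·m²·s⁻³·A⁻².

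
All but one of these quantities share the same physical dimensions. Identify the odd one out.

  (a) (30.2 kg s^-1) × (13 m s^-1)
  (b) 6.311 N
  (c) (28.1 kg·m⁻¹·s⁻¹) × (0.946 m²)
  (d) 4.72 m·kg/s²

(c)

Expand each in SI base units:
  (a) [kg·s⁻¹] · [m·s⁻¹] = kg·m·s⁻²
  (b) N = kg·m·s⁻²
  (c) [kg·m⁻¹·s⁻¹] · [m²] = kg·m·s⁻¹
  (d) kg·m·s⁻²
All reduce to kg·m·s⁻² except (c), which is kg·m·s⁻¹.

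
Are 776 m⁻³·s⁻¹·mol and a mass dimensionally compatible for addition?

No

Reduce each to base SI dimensions:
  776 m⁻³·s⁻¹·mol:  m⁻³·s⁻¹·mol
  a mass:  [mass] = kg
m⁻³·s⁻¹·mol ≠ kg, so they cannot be added.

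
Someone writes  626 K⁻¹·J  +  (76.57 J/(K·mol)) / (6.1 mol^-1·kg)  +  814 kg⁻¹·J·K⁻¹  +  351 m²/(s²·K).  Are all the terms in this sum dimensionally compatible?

Work out the base dimensions of each:
  626 K⁻¹·J:  J·K⁻¹ = N·m·K⁻¹ = kg·m²·s⁻²·K⁻¹
  (76.57 J/(K·mol)) / (6.1 mol^-1·kg):  [kg·m²·s⁻²·K⁻¹·mol⁻¹] / [kg·mol⁻¹] = m²·s⁻²·K⁻¹
  814 kg⁻¹·J·K⁻¹:  J·kg⁻¹·K⁻¹ = N·m·kg⁻¹·K⁻¹ = m²·s⁻²·K⁻¹
  351 m²/(s²·K):  m²·s⁻²·K⁻¹
The terms do not share a single dimension (kg·m²·s⁻²·K⁻¹ vs m²·s⁻²·K⁻¹).

No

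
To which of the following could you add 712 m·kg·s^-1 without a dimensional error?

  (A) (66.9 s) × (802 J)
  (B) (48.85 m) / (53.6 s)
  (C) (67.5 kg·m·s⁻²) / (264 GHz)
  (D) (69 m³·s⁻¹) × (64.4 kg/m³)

(C)

Reference: kg·m·s⁻¹.
Each option:
  (A) [s] · [kg·m²·s⁻²] = kg·m²·s⁻¹
  (B) [m] / [s] = m·s⁻¹
  (C) [kg·m·s⁻²] / [s⁻¹] = kg·m·s⁻¹  ← same
  (D) [m³·s⁻¹] · [kg·m⁻³] = kg·s⁻¹
Only (C) matches kg·m·s⁻¹.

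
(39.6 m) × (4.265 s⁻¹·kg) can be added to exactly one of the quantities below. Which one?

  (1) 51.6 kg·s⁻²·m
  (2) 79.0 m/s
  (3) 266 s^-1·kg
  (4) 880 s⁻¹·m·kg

(4)

Reference: [m] · [kg·s⁻¹] = kg·m·s⁻¹.
Each option:
  (1) kg·m·s⁻²
  (2) m·s⁻¹
  (3) kg·s⁻¹
  (4) kg·m·s⁻¹  ← same
Only (4) matches kg·m·s⁻¹.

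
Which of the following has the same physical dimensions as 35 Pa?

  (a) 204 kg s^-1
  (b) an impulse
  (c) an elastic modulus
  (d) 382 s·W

(c)

Reference: Pa = N·m⁻² = kg·m⁻¹·s⁻².
Each option:
  (a) kg·s⁻¹
  (b) [impulse] = kg·m·s⁻¹
  (c) [elastic modulus] = kg·m⁻¹·s⁻²  ← same
  (d) W·s = J·s⁻¹·s = kg·m²·s⁻²
Only (c) matches kg·m⁻¹·s⁻².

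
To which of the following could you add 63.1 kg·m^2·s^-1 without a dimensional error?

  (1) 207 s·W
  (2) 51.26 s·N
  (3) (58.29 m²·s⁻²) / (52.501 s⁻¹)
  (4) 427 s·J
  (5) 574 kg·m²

Reference: kg·m²·s⁻¹.
Each option:
  (1) W·s = J·s⁻¹·s = kg·m²·s⁻²
  (2) N·s = kg·m·s⁻²·s = kg·m·s⁻¹
  (3) [m²·s⁻²] / [s⁻¹] = m²·s⁻¹
  (4) J·s = N·m·s = kg·m²·s⁻¹  ← same
  (5) kg·m²
Only (4) matches kg·m²·s⁻¹.

(4)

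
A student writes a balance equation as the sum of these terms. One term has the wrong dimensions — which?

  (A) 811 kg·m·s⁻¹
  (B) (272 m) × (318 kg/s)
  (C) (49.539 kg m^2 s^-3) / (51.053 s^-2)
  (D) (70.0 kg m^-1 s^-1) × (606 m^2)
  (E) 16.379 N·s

(C)

Dimensions:
  (A) kg·m·s⁻¹
  (B) [m] · [kg·s⁻¹] = kg·m·s⁻¹
  (C) [kg·m²·s⁻³] / [s⁻²] = kg·m²·s⁻¹
  (D) [kg·m⁻¹·s⁻¹] · [m²] = kg·m·s⁻¹
  (E) N·s = kg·m·s⁻²·s = kg·m·s⁻¹
All reduce to kg·m·s⁻¹ except (C), which is kg·m²·s⁻¹.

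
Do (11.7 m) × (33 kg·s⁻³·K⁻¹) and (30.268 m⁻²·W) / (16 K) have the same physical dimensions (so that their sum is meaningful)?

No

Dimensions:
  (11.7 m) × (33 kg·s⁻³·K⁻¹):  [m] · [kg·s⁻³·K⁻¹] = kg·m·s⁻³·K⁻¹
  (30.268 m⁻²·W) / (16 K):  [kg·s⁻³] / [K] = kg·s⁻³·K⁻¹
kg·m·s⁻³·K⁻¹ ≠ kg·s⁻³·K⁻¹, so they cannot be added.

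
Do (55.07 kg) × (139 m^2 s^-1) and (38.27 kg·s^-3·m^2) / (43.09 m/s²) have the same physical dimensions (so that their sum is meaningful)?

No

Work out the base dimensions of each:
  (55.07 kg) × (139 m^2 s^-1):  [kg] · [m²·s⁻¹] = kg·m²·s⁻¹
  (38.27 kg·s^-3·m^2) / (43.09 m/s²):  [kg·m²·s⁻³] / [m·s⁻²] = kg·m·s⁻¹
kg·m²·s⁻¹ ≠ kg·m·s⁻¹, so they cannot be added.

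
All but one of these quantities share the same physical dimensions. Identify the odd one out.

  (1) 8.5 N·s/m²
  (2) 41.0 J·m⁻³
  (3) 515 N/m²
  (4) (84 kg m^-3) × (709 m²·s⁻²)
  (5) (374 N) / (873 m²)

(1)

Dimensions:
  (1) N·s·m⁻² = kg·m·s⁻²·s·m⁻² = kg·m⁻¹·s⁻¹
  (2) J·m⁻³ = N·m·m⁻³ = kg·m⁻¹·s⁻²
  (3) N·m⁻² = kg·m·s⁻²·m⁻² = kg·m⁻¹·s⁻²
  (4) [kg·m⁻³] · [m²·s⁻²] = kg·m⁻¹·s⁻²
  (5) [kg·m·s⁻²] / [m²] = kg·m⁻¹·s⁻²
All reduce to kg·m⁻¹·s⁻² except (1), which is kg·m⁻¹·s⁻¹.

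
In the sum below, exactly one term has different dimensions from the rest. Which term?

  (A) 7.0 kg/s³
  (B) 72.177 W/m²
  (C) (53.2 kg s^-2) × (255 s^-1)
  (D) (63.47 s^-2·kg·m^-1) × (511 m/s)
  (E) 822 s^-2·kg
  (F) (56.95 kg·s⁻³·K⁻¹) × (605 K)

Work out the base dimensions of each:
  (A) kg·s⁻³
  (B) W·m⁻² = J·s⁻¹·m⁻² = kg·s⁻³
  (C) [kg·s⁻²] · [s⁻¹] = kg·s⁻³
  (D) [kg·m⁻¹·s⁻²] · [m·s⁻¹] = kg·s⁻³
  (E) kg·s⁻²
  (F) [kg·s⁻³·K⁻¹] · [K] = kg·s⁻³
All reduce to kg·s⁻³ except (E), which is kg·s⁻².

(E)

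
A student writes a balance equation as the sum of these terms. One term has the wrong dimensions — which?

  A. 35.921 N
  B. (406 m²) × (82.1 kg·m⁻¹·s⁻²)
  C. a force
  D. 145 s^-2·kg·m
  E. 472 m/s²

E.

Work out the base dimensions of each:
  A. N = kg·m·s⁻²
  B. [m²] · [kg·m⁻¹·s⁻²] = kg·m·s⁻²
  C. [force] = kg·m·s⁻²
  D. kg·m·s⁻²
  E. m·s⁻²
All reduce to kg·m·s⁻² except E., which is m·s⁻².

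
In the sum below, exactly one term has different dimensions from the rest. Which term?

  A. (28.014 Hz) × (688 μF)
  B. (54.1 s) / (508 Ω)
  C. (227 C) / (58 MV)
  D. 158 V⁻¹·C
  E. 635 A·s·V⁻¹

Reduce each to base SI dimensions:
  A. [s⁻¹] · [kg⁻¹·m⁻²·s⁴·A²] = kg⁻¹·m⁻²·s³·A²
  B. [s] / [kg·m²·s⁻³·A⁻²] = kg⁻¹·m⁻²·s⁴·A²
  C. [s·A] / [kg·m²·s⁻³·A⁻¹] = kg⁻¹·m⁻²·s⁴·A²
  D. C·V⁻¹ = s·A·(J·C⁻¹)⁻¹ = kg⁻¹·m⁻²·s⁴·A²
  E. A·s·V⁻¹ = A·s·(J·C⁻¹)⁻¹ = kg⁻¹·m⁻²·s⁴·A²
All reduce to kg⁻¹·m⁻²·s⁴·A² except A., which is kg⁻¹·m⁻²·s³·A².

A.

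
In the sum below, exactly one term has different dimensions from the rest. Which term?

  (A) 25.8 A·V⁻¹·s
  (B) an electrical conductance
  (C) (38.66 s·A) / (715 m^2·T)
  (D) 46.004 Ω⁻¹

Expand each in SI base units:
  (A) A·s·V⁻¹ = A·s·(J·C⁻¹)⁻¹ = kg⁻¹·m⁻²·s⁴·A²
  (B) [electrical conductance] = kg⁻¹·m⁻²·s³·A²
  (C) [s·A] / [kg·m²·s⁻²·A⁻¹] = kg⁻¹·m⁻²·s³·A²
  (D) Ω⁻¹ = (V·A⁻¹)⁻¹ = kg⁻¹·m⁻²·s³·A²
All reduce to kg⁻¹·m⁻²·s³·A² except (A), which is kg⁻¹·m⁻²·s⁴·A².

(A)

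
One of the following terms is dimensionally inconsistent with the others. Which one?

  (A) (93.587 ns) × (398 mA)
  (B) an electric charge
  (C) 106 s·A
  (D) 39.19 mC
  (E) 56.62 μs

(E)

Reduce each to base SI dimensions:
  (A) [s] · [A] = s·A
  (B) [electric charge] = s·A
  (C) A·s = s·A
  (D) C = s·A
  (E) s
All reduce to s·A except (E), which is s.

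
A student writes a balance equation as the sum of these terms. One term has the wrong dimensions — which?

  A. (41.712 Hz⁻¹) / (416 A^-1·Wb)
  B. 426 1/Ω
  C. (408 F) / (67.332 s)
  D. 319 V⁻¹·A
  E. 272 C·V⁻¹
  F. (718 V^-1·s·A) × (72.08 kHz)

E.

Reduce each to base SI dimensions:
  A. [s] / [kg·m²·s⁻²·A⁻²] = kg⁻¹·m⁻²·s³·A²
  B. Ω⁻¹ = (V·A⁻¹)⁻¹ = kg⁻¹·m⁻²·s³·A²
  C. [kg⁻¹·m⁻²·s⁴·A²] / [s] = kg⁻¹·m⁻²·s³·A²
  D. A·V⁻¹ = A·(J·C⁻¹)⁻¹ = kg⁻¹·m⁻²·s³·A²
  E. C·V⁻¹ = s·A·(J·C⁻¹)⁻¹ = kg⁻¹·m⁻²·s⁴·A²
  F. [kg⁻¹·m⁻²·s⁴·A²] · [s⁻¹] = kg⁻¹·m⁻²·s³·A²
All reduce to kg⁻¹·m⁻²·s³·A² except E., which is kg⁻¹·m⁻²·s⁴·A².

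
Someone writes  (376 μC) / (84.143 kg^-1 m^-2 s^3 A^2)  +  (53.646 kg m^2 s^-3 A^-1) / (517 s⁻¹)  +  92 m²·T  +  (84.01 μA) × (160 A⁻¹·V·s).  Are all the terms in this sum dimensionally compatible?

Work out the base dimensions of each:
  (376 μC) / (84.143 kg^-1 m^-2 s^3 A^2):  [s·A] / [kg⁻¹·m⁻²·s³·A²] = kg·m²·s⁻²·A⁻¹
  (53.646 kg m^2 s^-3 A^-1) / (517 s⁻¹):  [kg·m²·s⁻³·A⁻¹] / [s⁻¹] = kg·m²·s⁻²·A⁻¹
  92 m²·T:  T·m² = Wb·m⁻²·m² = kg·m²·s⁻²·A⁻¹
  (84.01 μA) × (160 A⁻¹·V·s):  [A] · [kg·m²·s⁻²·A⁻²] = kg·m²·s⁻²·A⁻¹
Every term reduces to kg·m²·s⁻²·A⁻¹.

Yes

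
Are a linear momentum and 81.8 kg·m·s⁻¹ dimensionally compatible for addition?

Yes

In SI base units:
  a linear momentum:  [linear momentum] = kg·m·s⁻¹
  81.8 kg·m·s⁻¹:  kg·m·s⁻¹
Both are kg·m·s⁻¹, so they have the same dimensions and can be added.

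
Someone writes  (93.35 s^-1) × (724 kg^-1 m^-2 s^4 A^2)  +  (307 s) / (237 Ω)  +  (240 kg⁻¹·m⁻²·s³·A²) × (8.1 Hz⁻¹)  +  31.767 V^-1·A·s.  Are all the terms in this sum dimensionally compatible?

In SI base units:
  (93.35 s^-1) × (724 kg^-1 m^-2 s^4 A^2):  [s⁻¹] · [kg⁻¹·m⁻²·s⁴·A²] = kg⁻¹·m⁻²·s³·A²
  (307 s) / (237 Ω):  [s] / [kg·m²·s⁻³·A⁻²] = kg⁻¹·m⁻²·s⁴·A²
  (240 kg⁻¹·m⁻²·s³·A²) × (8.1 Hz⁻¹):  [kg⁻¹·m⁻²·s³·A²] · [s] = kg⁻¹·m⁻²·s⁴·A²
  31.767 V^-1·A·s:  A·s·V⁻¹ = A·s·(J·C⁻¹)⁻¹ = kg⁻¹·m⁻²·s⁴·A²
The terms do not share a single dimension (kg⁻¹·m⁻²·s³·A² vs kg⁻¹·m⁻²·s⁴·A²).

No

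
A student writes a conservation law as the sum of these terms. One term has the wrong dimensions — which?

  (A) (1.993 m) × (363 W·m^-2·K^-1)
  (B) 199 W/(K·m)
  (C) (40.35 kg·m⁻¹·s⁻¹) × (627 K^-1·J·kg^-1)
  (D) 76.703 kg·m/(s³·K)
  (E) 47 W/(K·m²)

(E)

Work out the base dimensions of each:
  (A) [m] · [kg·s⁻³·K⁻¹] = kg·m·s⁻³·K⁻¹
  (B) W·m⁻¹·K⁻¹ = J·s⁻¹·m⁻¹·K⁻¹ = kg·m·s⁻³·K⁻¹
  (C) [kg·m⁻¹·s⁻¹] · [m²·s⁻²·K⁻¹] = kg·m·s⁻³·K⁻¹
  (D) kg·m·s⁻³·K⁻¹
  (E) W·m⁻²·K⁻¹ = J·s⁻¹·m⁻²·K⁻¹ = kg·s⁻³·K⁻¹
All reduce to kg·m·s⁻³·K⁻¹ except (E), which is kg·s⁻³·K⁻¹.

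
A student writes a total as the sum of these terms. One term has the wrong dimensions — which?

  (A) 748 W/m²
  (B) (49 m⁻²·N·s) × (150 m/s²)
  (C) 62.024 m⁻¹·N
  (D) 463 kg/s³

(C)

Work out the base dimensions of each:
  (A) W·m⁻² = J·s⁻¹·m⁻² = kg·s⁻³
  (B) [kg·m⁻¹·s⁻¹] · [m·s⁻²] = kg·s⁻³
  (C) N·m⁻¹ = kg·m·s⁻²·m⁻¹ = kg·s⁻²
  (D) kg·s⁻³
All reduce to kg·s⁻³ except (C), which is kg·s⁻².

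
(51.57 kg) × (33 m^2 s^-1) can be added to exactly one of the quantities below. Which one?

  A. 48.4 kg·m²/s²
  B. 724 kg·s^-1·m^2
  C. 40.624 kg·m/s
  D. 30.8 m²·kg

B.

Reference: [kg] · [m²·s⁻¹] = kg·m²·s⁻¹.
Each option:
  A. kg·m²·s⁻²
  B. kg·m²·s⁻¹  ← same
  C. kg·m·s⁻¹
  D. kg·m²
Only B. matches kg·m²·s⁻¹.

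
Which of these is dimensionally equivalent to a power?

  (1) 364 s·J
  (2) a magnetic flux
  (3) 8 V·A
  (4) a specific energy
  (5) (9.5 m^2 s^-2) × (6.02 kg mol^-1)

Reference: [power] = kg·m²·s⁻³.
Each option:
  (1) J·s = N·m·s = kg·m²·s⁻¹
  (2) [magnetic flux] = kg·m²·s⁻²·A⁻¹
  (3) V·A = J·C⁻¹·A = kg·m²·s⁻³  ← same
  (4) [specific energy] = m²·s⁻²
  (5) [m²·s⁻²] · [kg·mol⁻¹] = kg·m²·s⁻²·mol⁻¹
Only (3) matches kg·m²·s⁻³.

(3)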